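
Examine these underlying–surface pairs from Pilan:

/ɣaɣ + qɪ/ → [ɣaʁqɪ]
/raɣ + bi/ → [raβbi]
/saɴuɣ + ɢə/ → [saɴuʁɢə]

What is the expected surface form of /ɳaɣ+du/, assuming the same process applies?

[ɳazdu]

The data show regressive place assimilation: /ɣ/ → [ʁ] before /q/; /ɣ/ → [β] before /b/; /ɣ/ → [ʁ] before /ɢ/. In each pair only place changes, matching the following consonant, while manner and voice stay constant.
/ɣ/ is a voiced velar fricative. The following trigger /d/ is alveolar, so /ɣ/ must become alveolar as well.
The voiced alveolar fricative is [z], so /ɣ/ → [z].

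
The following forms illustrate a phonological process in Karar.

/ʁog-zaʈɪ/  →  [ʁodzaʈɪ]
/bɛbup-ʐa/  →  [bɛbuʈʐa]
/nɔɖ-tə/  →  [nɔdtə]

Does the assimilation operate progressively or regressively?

regressive

The segment that alternates is /g/, which surfaces as [d] when adjacent to /z/.
The change velar → alveolar matches the place of the following /z/, identifying this as place assimilation.
The other alternating forms pattern the same way: /p/ → [ʈ] before /ʐ/ (bilabial → retroflex, matching retroflex); /ɖ/ → [d] before /t/ (retroflex → alveolar, matching alveolar) — only place changes, and always toward the following segment.
The trigger is the following segment, so the direction is regressive (anticipatory).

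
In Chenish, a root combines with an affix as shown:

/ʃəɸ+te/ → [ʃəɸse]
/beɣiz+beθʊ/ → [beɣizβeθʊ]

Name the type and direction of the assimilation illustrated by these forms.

progressive manner assimilation

Underlying /t/ is realised as [s] next to /ɸ/; /ɸ/ itself does not change.
The change stop → fricative matches the manner of the preceding /ɸ/, identifying this as manner assimilation.
Place and voice are unchanged, so the assimilation is partial, not total.
Checking the remaining alternation: /b/ → [β] after /z/ (stop → fricative, matching a fricative) — only manner changes, and always toward the preceding segment.
Since the segment that changes follows the conditioning segment, the assimilation is progressive.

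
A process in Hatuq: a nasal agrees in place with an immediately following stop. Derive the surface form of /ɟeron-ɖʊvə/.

The rule targets /n/ (voiced alveolar nasal), which sits before the trigger /ɖ/ (retroflex).
A voiced retroflex nasal is [ɳ], so the surface segment is [ɳ].

[ɟeroɳɖʊvə]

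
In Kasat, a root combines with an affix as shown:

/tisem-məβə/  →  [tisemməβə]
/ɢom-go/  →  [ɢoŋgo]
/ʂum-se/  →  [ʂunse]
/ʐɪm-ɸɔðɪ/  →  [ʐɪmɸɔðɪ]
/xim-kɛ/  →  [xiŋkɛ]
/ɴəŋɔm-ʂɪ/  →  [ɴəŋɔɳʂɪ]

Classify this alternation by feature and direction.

regressive place assimilation

The segment that alternates is /m/, which surfaces as [ŋ] when adjacent to /g/.
The change bilabial → velar matches the place of the following /g/, identifying this as place assimilation.
Manner and voice are unchanged, so the assimilation is partial, not total.
Checking the remaining alternations: /m/ → [n] before /s/ (bilabial → alveolar, matching alveolar); /m/ → [ŋ] before /k/ (bilabial → velar, matching velar); /m/ → [ɳ] before /ʂ/ (bilabial → retroflex, matching retroflex) — only place changes, and always toward the following segment.
No alternation appears in [tisemməβə], [ʐɪmɸɔðɪ]: there the adjacent consonants already agree in place (/m/ and /m/ are both bilabial; /m/ and /ɸ/ are both bilabial), so these forms are consistent with the same rule.
Since the segment that changes precedes the conditioning segment, the assimilation is regressive.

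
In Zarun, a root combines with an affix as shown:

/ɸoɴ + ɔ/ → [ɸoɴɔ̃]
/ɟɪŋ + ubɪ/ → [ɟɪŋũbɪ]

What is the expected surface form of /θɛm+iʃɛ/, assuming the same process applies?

[θɛmĩʃɛ]

The data show progressive nasality assimilation (vowel nasalisation): /ɔ/ → [ɔ̃] after /ɴ/; /u/ → [ũ] after /ŋ/ — a vowel is nasalised by an immediately preceding nasal consonant.
The vowel /i/ is adjacent to the preceding nasal /m/, so it acquires [+nasal] and surfaces as [ĩ].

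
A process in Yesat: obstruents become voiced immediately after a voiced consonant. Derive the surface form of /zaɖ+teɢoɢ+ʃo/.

/t/ is a voiceless alveolar stop. The preceding trigger /ɖ/ is voiced, so /t/ must become voiced as well.
Changing only its voicing to voiced gives [d] — the voiced alveolar stop.
The same rule applies at the second boundary: /ʃ/ → [ʒ] next to /ɢ/.

[zaɖdeɢoɢʒo]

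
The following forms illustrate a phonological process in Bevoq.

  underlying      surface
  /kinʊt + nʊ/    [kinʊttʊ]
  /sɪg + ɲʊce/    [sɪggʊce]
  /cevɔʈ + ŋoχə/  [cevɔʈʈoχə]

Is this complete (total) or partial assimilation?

total assimilation

The segment that alternates is /n/, which surfaces as [t] when adjacent to /t/.
The output [t] is identical to the trigger /t/ — every feature (place, manner, voicing) has been copied — so this is total assimilation.
The other forms behave the same way: /ɲ/ → [g] after /g/; /ŋ/ → [ʈ] after /ʈ/ — in each case the output is a copy of the preceding consonant.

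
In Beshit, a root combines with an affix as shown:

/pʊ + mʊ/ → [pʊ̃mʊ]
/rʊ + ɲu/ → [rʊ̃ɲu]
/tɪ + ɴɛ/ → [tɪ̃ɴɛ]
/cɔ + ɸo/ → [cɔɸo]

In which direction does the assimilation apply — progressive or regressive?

regressive

The vowel /ʊ/ surfaces as nasalised [ʊ̃] next to the following nasal /m/ — it has acquired the [+nasal] feature of its neighbour.
The other forms show the same pattern: /ʊ/ → [ʊ̃] before /ɲ/; /ɪ/ → [ɪ̃] before /ɴ/ — each time a vowel is nasalised next to a following nasal.
No change occurs in [cɔɸo] because the vowel at the boundary is adjacent to an oral consonant, not a nasal (/ɔ/ next to /ɸ/).
Because the conditioning nasal is to the right of the vowel that changes, the process is regressive (anticipatory).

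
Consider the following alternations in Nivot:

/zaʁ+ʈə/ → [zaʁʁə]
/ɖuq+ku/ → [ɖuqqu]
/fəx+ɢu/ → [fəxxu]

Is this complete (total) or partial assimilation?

total assimilation

Underlying /ʈ/ is realised as [ʁ] next to /ʁ/; /ʁ/ itself does not change.
The output [ʁ] is identical to the trigger /ʁ/ — every feature (place, manner, voicing) has been copied — so this is total assimilation.
The remaining alternations confirm this: /k/ → [q] after /q/; /ɢ/ → [x] after /x/ — in each case the output is a copy of the preceding consonant.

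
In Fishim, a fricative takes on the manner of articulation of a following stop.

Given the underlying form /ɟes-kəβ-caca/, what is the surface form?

/s/ is a voiceless alveolar fricative. The following trigger /k/ is a stop, so /s/ must become a stop as well.
Changing only its manner to stop gives [t] — the voiceless alveolar stop.
The same rule applies at the second boundary: /β/ → [b] next to /c/.

[ɟetkəbcaca]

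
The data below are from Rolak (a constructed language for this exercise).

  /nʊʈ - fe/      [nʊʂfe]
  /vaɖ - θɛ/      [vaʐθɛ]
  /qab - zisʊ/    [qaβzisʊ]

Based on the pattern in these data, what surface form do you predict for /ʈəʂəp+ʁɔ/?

The data show regressive manner assimilation: /ʈ/ → [ʂ] before /f/; /ɖ/ → [ʐ] before /θ/; /b/ → [β] before /z/. In each pair only manner changes, matching the following consonant, while place and voice stay constant.
/p/ is a voiceless bilabial stop. The following trigger /ʁ/ is a fricative, so /p/ must become a fricative as well.
Changing only its manner to fricative gives [ɸ] — the voiceless bilabial fricative.

[ʈəʂəɸʁɔ]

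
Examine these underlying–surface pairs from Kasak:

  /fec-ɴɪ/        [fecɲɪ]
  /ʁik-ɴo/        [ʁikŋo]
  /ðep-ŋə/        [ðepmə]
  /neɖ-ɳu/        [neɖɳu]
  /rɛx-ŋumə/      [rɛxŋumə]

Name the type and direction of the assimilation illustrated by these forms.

progressive place assimilation

The segment that alternates is /ɴ/, which surfaces as [ɲ] when adjacent to /c/.
/ɴ/ is uvular while /c/ is palatal; the output [ɲ] is palatal, matching the trigger — so the feature that spreads is place.
Manner and voice are unchanged, so the assimilation is partial, not total.
The same holds elsewhere in the data: /ɴ/ → [ŋ] after /k/ (uvular → velar, matching velar); /ŋ/ → [m] after /p/ (velar → bilabial, matching bilabial) — only place changes, and always toward the preceding segment.
No alternation appears in [neɖɳu], [rɛxŋumə]: there the adjacent consonants already agree in place (/ɳ/ and /ɖ/ are both retroflex; /ŋ/ and /x/ are both velar), so these forms are consistent with the same rule.
Since the segment that changes follows the conditioning segment, the assimilation is progressive.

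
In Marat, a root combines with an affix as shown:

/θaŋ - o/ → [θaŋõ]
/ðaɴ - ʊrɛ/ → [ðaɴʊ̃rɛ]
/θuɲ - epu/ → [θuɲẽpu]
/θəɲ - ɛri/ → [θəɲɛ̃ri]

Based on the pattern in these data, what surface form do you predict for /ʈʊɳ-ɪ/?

The data show progressive nasality assimilation (vowel nasalisation): /o/ → [õ] after /ŋ/; /ʊ/ → [ʊ̃] after /ɴ/; /e/ → [ẽ] after /ɲ/; /ɛ/ → [ɛ̃] after /ɲ/ — a vowel is nasalised by an immediately preceding nasal consonant.
/ɪ/ sits next to the nasal /ɳ/ and is therefore nasalised to [ɪ̃].

[ʈʊɳɪ̃]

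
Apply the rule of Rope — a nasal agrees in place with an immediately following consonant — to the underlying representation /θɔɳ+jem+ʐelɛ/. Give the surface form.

The rule targets /ɳ/ (voiced retroflex nasal), which sits before the trigger /j/ (palatal).
A voiced palatal nasal is [ɲ], so the surface segment is [ɲ].
The same rule applies at the second boundary: /m/ → [ɳ] next to /ʐ/.

[θɔɲjeɳʐelɛ]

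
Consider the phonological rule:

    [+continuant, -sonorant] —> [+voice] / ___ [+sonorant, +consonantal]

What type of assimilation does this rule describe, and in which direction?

The target ([+continuant, -sonorant], fricatives) acquires [+voice] next to a sonorant consonant ([+sonorant, +consonantal]) — it takes on the voicing of its neighbour, so the feature that spreads is voicing.
The conditioning segment sits to the right of the focus bar, meaning the trigger follows the segment that changes — regressive assimilation.

regressive voicing assimilation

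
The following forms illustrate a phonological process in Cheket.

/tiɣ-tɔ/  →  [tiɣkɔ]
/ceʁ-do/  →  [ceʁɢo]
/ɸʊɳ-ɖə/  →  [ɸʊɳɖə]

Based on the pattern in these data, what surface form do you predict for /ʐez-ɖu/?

[ʐezdu]

The data show progressive place assimilation: /t/ → [k] after /ɣ/; /d/ → [ɢ] after /ʁ/. In each pair only place changes, matching the preceding consonant, while manner and voice stay constant.
No alternation appears in [ɸʊɳɖə]: there the adjacent consonants already agree in place (/ɖ/ and /ɳ/ are both retroflex), so this form is consistent with the same rule.
/ɖ/ is a voiced retroflex stop. The preceding trigger /z/ is alveolar, so /ɖ/ must become alveolar as well.
Changing only its place to alveolar gives [d] — the voiced alveolar stop.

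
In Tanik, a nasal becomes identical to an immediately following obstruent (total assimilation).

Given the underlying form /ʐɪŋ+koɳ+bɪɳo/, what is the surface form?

[ʐɪkkobbɪɳo]

/ŋ/ is the segment targeted by the rule; it sits immediately before /k/, so it assimilates completely and surfaces as [k].
At the second juncture, /ɳ/ likewise becomes [b] adjacent to /b/.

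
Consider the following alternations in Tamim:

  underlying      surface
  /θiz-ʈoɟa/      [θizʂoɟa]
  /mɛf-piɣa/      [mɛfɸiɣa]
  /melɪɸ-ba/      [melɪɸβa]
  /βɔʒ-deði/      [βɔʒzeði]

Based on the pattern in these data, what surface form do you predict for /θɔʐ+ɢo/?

The data show progressive manner assimilation: /ʈ/ → [ʂ] after /z/; /p/ → [ɸ] after /f/; /b/ → [β] after /ɸ/; /d/ → [z] after /ʒ/. In each pair only manner changes, matching the preceding consonant, while place and voice stay constant.
/ɢ/ is a voiced uvular stop. The preceding trigger /ʐ/ is a fricative, so /ɢ/ must become a fricative as well.
The voiced uvular fricative is [ʁ], so /ɢ/ → [ʁ].

[θɔʐʁo]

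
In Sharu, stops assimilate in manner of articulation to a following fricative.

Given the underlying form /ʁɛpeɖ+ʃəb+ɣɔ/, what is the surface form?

[ʁɛpeʐʃəβɣɔ]

/ɖ/ is a voiced retroflex stop. The following trigger /ʃ/ is a fricative, so /ɖ/ must become a fricative as well.
Changing only its manner to fricative gives [ʐ] — the voiced retroflex fricative.
At the second juncture, /b/ likewise becomes [β] adjacent to /ɣ/.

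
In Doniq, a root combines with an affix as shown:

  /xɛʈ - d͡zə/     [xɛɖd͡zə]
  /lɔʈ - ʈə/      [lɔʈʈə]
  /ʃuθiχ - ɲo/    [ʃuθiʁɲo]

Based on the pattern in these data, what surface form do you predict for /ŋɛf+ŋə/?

The data show regressive voicing assimilation: /ʈ/ → [ɖ] before /d͡z/; /χ/ → [ʁ] before /ɲ/. In each pair only voicing changes, matching the following consonant, while place and manner stay constant.
No alternation appears in [lɔʈʈə]: there the adjacent consonants already agree in voicing (/ʈ/ and /ʈ/ are both voiceless), so this form is consistent with the same rule.
The rule targets /f/ (voiceless labiodental fricative), which sits before the trigger /ŋ/ (voiced).
Changing only its voicing to voiced gives [v] — the voiced labiodental fricative.

[ŋɛvŋə]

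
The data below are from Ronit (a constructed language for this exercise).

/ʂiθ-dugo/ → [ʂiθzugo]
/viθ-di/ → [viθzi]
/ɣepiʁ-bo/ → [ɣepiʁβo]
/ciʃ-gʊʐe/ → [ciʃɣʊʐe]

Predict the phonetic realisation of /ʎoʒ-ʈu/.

[ʎoʒʂu]

The data show progressive manner assimilation: /d/ → [z] after /θ/; /b/ → [β] after /ʁ/; /g/ → [ɣ] after /ʃ/. In each pair only manner changes, matching the preceding consonant, while place and voice stay constant.
The rule targets /ʈ/ (voiceless retroflex stop), which sits after the trigger /ʒ/ (fricative).
A voiceless retroflex fricative is [ʂ], so the surface segment is [ʂ].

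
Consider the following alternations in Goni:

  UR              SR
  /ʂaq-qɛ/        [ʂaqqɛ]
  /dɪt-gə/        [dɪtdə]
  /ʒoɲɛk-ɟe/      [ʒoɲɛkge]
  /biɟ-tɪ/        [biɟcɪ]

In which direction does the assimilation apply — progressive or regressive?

Underlying /g/ is realised as [d] next to /t/; /t/ itself does not change.
The change velar → alveolar matches the place of the preceding /t/, identifying this as place assimilation.
The same holds elsewhere in the data: /ɟ/ → [g] after /k/ (palatal → velar, matching velar); /t/ → [c] after /ɟ/ (alveolar → palatal, matching palatal) — only place changes, and always toward the preceding segment.
No alternation appears in [ʂaqqɛ]: there the adjacent consonants already agree in place (/q/ and /q/ are both uvular), so this form is consistent with the same rule.
The trigger is the preceding segment, so the direction is progressive (perseverative).

progressive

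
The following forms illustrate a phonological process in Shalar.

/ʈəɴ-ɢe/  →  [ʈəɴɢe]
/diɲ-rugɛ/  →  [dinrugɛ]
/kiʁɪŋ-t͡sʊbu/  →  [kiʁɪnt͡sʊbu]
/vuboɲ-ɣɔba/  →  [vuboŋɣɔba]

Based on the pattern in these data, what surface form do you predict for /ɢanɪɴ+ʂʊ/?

[ɢanɪɳʂʊ]

The data show regressive place assimilation: /ɲ/ → [n] before /r/; /ŋ/ → [n] before /t͡s/; /ɲ/ → [ŋ] before /ɣ/. In each pair only place changes, matching the following consonant, while manner and voice stay constant.
Nothing changes in [ʈəɴɢe]: there the adjacent consonants already agree in place (/ɴ/ and /ɢ/ are both uvular), so this form is consistent with the same rule.
/ɴ/ is a voiced uvular nasal. The following trigger /ʂ/ is retroflex, so /ɴ/ must become retroflex as well.
A voiced retroflex nasal is [ɳ], so the surface segment is [ɳ].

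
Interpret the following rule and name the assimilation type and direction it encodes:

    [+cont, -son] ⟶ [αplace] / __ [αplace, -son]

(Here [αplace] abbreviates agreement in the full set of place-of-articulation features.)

regressive place assimilation

The rule copies the place features (abbreviated [place]) from the environment onto the target, so the assimilating feature is place.
The conditioning segment sits to the right of the focus bar, meaning the trigger follows the segment that changes — regressive assimilation.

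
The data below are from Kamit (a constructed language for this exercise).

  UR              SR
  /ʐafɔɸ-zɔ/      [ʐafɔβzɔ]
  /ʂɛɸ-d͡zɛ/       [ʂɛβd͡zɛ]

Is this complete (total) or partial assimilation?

Underlying /ɸ/ is realised as [β] next to /z/; /z/ itself does not change.
The change voiceless → voiced matches the voicing of the following /z/, identifying this as voicing assimilation.
Place and manner are unchanged, so the assimilation is partial, not total.
Checking the remaining alternation: /ɸ/ → [β] before /d͡z/ (voiceless → voiced, matching voiced) — only voicing changes, and always toward the following segment.

partial assimilation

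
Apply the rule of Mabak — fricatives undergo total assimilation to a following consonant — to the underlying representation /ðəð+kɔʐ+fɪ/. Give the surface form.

/ð/ is the segment targeted by the rule; it sits immediately before /k/, so it assimilates completely and surfaces as [k].
The same rule applies at the second boundary: /ʐ/ → [f] next to /f/.

[ðəkkɔffɪ]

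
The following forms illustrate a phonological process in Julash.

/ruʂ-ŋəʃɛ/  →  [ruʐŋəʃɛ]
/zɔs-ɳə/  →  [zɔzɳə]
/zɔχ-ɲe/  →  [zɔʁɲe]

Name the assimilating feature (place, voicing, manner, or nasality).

Underlying /ʂ/ is realised as [ʐ] next to /ŋ/; /ŋ/ itself does not change.
/ʂ/ is voiceless while /ŋ/ is voiced; the output [ʐ] is voiced, matching the trigger — so the feature that spreads is voicing.
The same holds elsewhere in the data: /s/ → [z] before /ɳ/ (voiceless → voiced, matching voiced); /χ/ → [ʁ] before /ɲ/ (voiceless → voiced, matching voiced) — only voicing changes, and always toward the following segment.

voicing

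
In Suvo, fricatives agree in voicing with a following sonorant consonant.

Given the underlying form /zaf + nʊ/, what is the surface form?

The rule targets /f/ (voiceless labiodental fricative), which sits before the trigger /n/ (voiced).
A voiced labiodental fricative is [v], so the surface segment is [v].

[zavnʊ]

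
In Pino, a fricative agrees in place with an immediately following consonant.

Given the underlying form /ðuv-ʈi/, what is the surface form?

[ðuʐʈi]

The rule targets /v/ (voiced labiodental fricative), which sits before the trigger /ʈ/ (retroflex).
Changing only its place to retroflex gives [ʐ] — the voiced retroflex fricative.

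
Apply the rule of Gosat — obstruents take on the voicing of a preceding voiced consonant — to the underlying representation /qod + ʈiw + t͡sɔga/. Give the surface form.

The rule targets /ʈ/ (voiceless retroflex stop), which sits after the trigger /d/ (voiced).
A voiced retroflex stop is [ɖ], so the surface segment is [ɖ].
The same rule applies at the second boundary: /t͡s/ → [d͡z] next to /w/.

[qodɖiwd͡zɔga]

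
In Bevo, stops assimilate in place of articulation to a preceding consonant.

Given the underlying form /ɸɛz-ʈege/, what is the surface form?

/ʈ/ is a voiceless retroflex stop. The preceding trigger /z/ is alveolar, so /ʈ/ must become alveolar as well.
Changing only its place to alveolar gives [t] — the voiceless alveolar stop.

[ɸɛztege]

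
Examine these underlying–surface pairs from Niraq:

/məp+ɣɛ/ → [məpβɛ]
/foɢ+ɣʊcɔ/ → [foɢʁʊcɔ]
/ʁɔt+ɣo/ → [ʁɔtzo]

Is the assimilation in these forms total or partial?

Underlying /ɣ/ is realised as [β] next to /p/; /p/ itself does not change.
The change velar → bilabial matches the place of the preceding /p/, identifying this as place assimilation.
Manner and voice are unchanged, so the assimilation is partial, not total.
The other alternating forms pattern the same way: /ɣ/ → [ʁ] after /ɢ/ (velar → uvular, matching uvular); /ɣ/ → [z] after /t/ (velar → alveolar, matching alveolar) — only place changes, and always toward the preceding segment.

partial assimilation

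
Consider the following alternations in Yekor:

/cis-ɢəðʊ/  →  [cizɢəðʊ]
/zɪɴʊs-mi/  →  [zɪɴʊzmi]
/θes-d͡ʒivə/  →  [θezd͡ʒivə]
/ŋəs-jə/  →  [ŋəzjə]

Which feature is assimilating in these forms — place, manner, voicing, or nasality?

voicing

Comparing underlying and surface forms, /s/ → [z] is the alternation; the neighbouring /ɢ/ is constant.
The change voiceless → voiced matches the voicing of the following /ɢ/, identifying this as voicing assimilation.
Checking the remaining alternations: /s/ → [z] before /m/ (voiceless → voiced, matching voiced); /s/ → [z] before /d͡ʒ/ (voiceless → voiced, matching voiced); /s/ → [z] before /j/ (voiceless → voiced, matching voiced) — only voicing changes, and always toward the following segment.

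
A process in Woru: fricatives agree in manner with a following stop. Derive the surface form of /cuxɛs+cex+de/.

[cuxɛtcekde]

The rule targets /s/ (voiceless alveolar fricative), which sits before the trigger /c/ (stop).
A voiceless alveolar stop is [t], so the surface segment is [t].
The same rule applies at the second boundary: /x/ → [k] next to /d/.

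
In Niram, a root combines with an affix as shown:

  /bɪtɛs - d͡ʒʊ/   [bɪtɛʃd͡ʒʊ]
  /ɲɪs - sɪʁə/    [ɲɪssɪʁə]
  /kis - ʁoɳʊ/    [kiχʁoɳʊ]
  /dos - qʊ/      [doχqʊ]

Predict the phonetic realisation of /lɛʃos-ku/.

The data show regressive place assimilation: /s/ → [ʃ] before /d͡ʒ/; /s/ → [χ] before /ʁ/; /s/ → [χ] before /q/. In each pair only place changes, matching the following consonant, while manner and voice stay constant.
Nothing changes in [ɲɪssɪʁə]: there the adjacent consonants already agree in place (/s/ and /s/ are both alveolar), so this form is consistent with the same rule.
The rule targets /s/ (voiceless alveolar fricative), which sits before the trigger /k/ (velar).
A voiceless velar fricative is [x], so the surface segment is [x].

[lɛʃoxku]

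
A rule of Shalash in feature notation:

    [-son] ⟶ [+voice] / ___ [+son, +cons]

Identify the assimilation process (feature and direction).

The structural change is [+voice], and the conditioning segment [+son, +cons] (a sonorant consonant) is itself voiced, so the target comes to share the voicing of its neighbour — voicing assimilation.
Since the environment is written after the underscore, the trigger follows the target; the direction is regressive.

regressive voicing assimilation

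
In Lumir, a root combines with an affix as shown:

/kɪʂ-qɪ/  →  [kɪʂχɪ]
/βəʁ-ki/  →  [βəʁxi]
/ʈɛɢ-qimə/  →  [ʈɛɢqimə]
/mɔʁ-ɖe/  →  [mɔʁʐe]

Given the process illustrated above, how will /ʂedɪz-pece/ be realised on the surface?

The data show progressive manner assimilation: /q/ → [χ] after /ʂ/; /k/ → [x] after /ʁ/; /ɖ/ → [ʐ] after /ʁ/. In each pair only manner changes, matching the preceding consonant, while place and voice stay constant.
Nothing changes in [ʈɛɢqimə]: there the adjacent consonants already agree in manner (/q/ and /ɢ/ are both stops), so this form is consistent with the same rule.
/p/ is a voiceless bilabial stop. The preceding trigger /z/ is a fricative, so /p/ must become a fricative as well.
A voiceless bilabial fricative is [ɸ], so the surface segment is [ɸ].

[ʂedɪzɸece]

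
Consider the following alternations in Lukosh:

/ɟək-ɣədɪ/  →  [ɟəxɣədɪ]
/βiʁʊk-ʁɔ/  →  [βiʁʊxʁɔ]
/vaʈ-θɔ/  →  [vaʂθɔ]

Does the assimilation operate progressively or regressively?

Comparing underlying and surface forms, /k/ → [x] is the alternation; the neighbouring /ɣ/ is constant.
The change stop → fricative matches the manner of the following /ɣ/, identifying this as manner assimilation.
Checking the remaining alternations: /k/ → [x] before /ʁ/ (stop → fricative, matching a fricative); /ʈ/ → [ʂ] before /θ/ (stop → fricative, matching a fricative) — only manner changes, and always toward the following segment.
The trigger is the following segment, so the direction is regressive (anticipatory).

regressive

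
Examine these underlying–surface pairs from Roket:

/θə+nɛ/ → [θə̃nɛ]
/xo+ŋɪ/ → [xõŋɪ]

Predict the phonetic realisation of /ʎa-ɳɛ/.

[ʎãɳɛ]

The data show regressive nasality assimilation (vowel nasalisation): /ə/ → [ə̃] before /n/; /o/ → [õ] before /ŋ/ — a vowel is nasalised by an immediately following nasal consonant.
/a/ sits next to the nasal /ɳ/ and is therefore nasalised to [ã].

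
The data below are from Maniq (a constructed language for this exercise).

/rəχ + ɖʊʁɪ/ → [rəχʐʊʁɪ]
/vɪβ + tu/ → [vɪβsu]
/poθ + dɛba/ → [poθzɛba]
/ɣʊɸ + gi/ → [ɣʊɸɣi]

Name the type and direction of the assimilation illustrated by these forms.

Underlying /ɖ/ is realised as [ʐ] next to /χ/; /χ/ itself does not change.
The change stop → fricative matches the manner of the preceding /χ/, identifying this as manner assimilation.
Place and voice are unchanged, so the assimilation is partial, not total.
Checking the remaining alternations: /t/ → [s] after /β/ (stop → fricative, matching a fricative); /d/ → [z] after /θ/ (stop → fricative, matching a fricative); /g/ → [ɣ] after /ɸ/ (stop → fricative, matching a fricative) — only manner changes, and always toward the preceding segment.
The trigger is the preceding segment, so the direction is progressive (perseverative).

progressive manner assimilation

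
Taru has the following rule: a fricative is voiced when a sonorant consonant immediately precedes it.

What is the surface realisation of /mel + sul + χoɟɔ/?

[melzulʁoɟɔ]

The rule targets /s/ (voiceless alveolar fricative), which sits after the trigger /l/ (voiced).
The voiced alveolar fricative is [z], so /s/ → [z].
The same rule applies at the second boundary: /χ/ → [ʁ] next to /l/.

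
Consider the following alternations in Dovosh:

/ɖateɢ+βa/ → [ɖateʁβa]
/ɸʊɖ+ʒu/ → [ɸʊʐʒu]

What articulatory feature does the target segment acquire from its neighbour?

Underlying /ɢ/ is realised as [ʁ] next to /β/; /β/ itself does not change.
The change stop → fricative matches the manner of the following /β/, identifying this as manner assimilation.
The same holds elsewhere in the data: /ɖ/ → [ʐ] before /ʒ/ (stop → fricative, matching a fricative) — only manner changes, and always toward the following segment.

manner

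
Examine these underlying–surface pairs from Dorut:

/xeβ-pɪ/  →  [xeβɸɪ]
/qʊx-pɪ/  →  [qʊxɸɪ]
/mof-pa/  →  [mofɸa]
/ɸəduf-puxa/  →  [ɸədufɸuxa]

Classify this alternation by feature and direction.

progressive manner assimilation

Underlying /p/ is realised as [ɸ] next to /β/; /β/ itself does not change.
The change stop → fricative matches the manner of the preceding /β/, identifying this as manner assimilation.
Place and voice are unchanged, so the assimilation is partial, not total.
The same holds elsewhere in the data: /p/ → [ɸ] after /x/ (stop → fricative, matching a fricative); /p/ → [ɸ] after /f/ (stop → fricative, matching a fricative) — only manner changes, and always toward the preceding segment.
Since the segment that changes follows the conditioning segment, the assimilation is progressive.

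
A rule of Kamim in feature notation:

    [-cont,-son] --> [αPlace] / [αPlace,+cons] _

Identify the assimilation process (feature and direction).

progressive place assimilation

The shared variable α links the value of the place features (abbreviated [Place]) on the target to the same value on the neighbouring segment, so place is the feature that assimilates.
The conditioning segment sits to the left of the focus bar, meaning the trigger precedes the segment that changes — progressive assimilation.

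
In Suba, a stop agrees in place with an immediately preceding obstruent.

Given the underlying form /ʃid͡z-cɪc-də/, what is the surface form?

[ʃid͡ztɪcɟə]

/c/ is a voiceless palatal stop. The preceding trigger /d͡z/ is alveolar, so /c/ must become alveolar as well.
The voiceless alveolar stop is [t], so /c/ → [t].
The same rule applies at the second boundary: /d/ → [ɟ] next to /c/.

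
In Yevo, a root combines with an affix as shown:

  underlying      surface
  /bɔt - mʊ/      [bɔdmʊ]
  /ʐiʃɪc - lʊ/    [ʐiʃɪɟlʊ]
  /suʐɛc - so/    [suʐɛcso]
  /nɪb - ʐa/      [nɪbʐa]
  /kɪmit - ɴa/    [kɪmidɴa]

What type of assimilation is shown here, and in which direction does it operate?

The segment that alternates is /t/, which surfaces as [d] when adjacent to /m/.
The change voiceless → voiced matches the voicing of the following /m/, identifying this as voicing assimilation.
Place and manner are unchanged, so the assimilation is partial, not total.
The same holds elsewhere in the data: /c/ → [ɟ] before /l/ (voiceless → voiced, matching voiced); /t/ → [d] before /ɴ/ (voiceless → voiced, matching voiced) — only voicing changes, and always toward the following segment.
No alternation appears in [suʐɛcso], [nɪbʐa]: there the adjacent consonants already agree in voicing (/c/ and /s/ are both voiceless; /b/ and /ʐ/ are both voiced), so these forms are consistent with the same rule.
Since the segment that changes precedes the conditioning segment, the assimilation is regressive.

regressive voicing assimilation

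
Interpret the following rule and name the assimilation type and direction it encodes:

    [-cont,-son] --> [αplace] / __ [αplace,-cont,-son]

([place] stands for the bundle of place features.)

The shared variable α links the value of the place features (abbreviated [place]) on the target to the same value on the neighbouring segment, so place is the feature that assimilates.
Since the environment is written after the underscore, the trigger follows the target; the direction is regressive.

regressive place assimilation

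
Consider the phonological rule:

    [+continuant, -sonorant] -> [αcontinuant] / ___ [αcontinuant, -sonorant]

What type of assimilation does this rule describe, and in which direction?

The rule copies [continuant] (continuancy) from the environment onto the target fricatives; since [±continuant] encodes the stop/fricative manner contrast, the assimilating dimension is manner.
Since the environment is written after the underscore, the trigger follows the target; the direction is regressive.

regressive manner assimilation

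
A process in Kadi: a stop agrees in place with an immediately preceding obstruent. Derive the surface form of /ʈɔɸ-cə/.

/c/ is a voiceless palatal stop. The preceding trigger /ɸ/ is bilabial, so /c/ must become bilabial as well.
The voiceless bilabial stop is [p], so /c/ → [p].

[ʈɔɸpə]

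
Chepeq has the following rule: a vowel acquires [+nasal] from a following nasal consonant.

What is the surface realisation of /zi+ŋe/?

[zĩŋe]

The vowel /i/ is adjacent to the following nasal /ŋ/, so it acquires [+nasal] and surfaces as [ĩ].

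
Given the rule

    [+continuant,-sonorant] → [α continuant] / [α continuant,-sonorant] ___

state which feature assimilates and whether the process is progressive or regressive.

progressive manner assimilation

The rule copies [continuant] (continuancy) from the environment onto the target fricatives; since [±continuant] encodes the stop/fricative manner contrast, the assimilating dimension is manner.
Since the environment is written before the underscore, the trigger precedes the target; the direction is progressive.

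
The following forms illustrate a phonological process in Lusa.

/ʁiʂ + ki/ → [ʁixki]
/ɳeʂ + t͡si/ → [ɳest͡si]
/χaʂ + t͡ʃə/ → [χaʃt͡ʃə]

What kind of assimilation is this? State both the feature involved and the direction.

Comparing underlying and surface forms, /ʂ/ → [x] is the alternation; the neighbouring /k/ is constant.
The change retroflex → velar matches the place of the following /k/, identifying this as place assimilation.
Manner and voice are unchanged, so the assimilation is partial, not total.
The same holds elsewhere in the data: /ʂ/ → [s] before /t͡s/ (retroflex → alveolar, matching alveolar); /ʂ/ → [ʃ] before /t͡ʃ/ (retroflex → postalveolar, matching postalveolar) — only place changes, and always toward the following segment.
The trigger is the following segment, so the direction is regressive (anticipatory).

regressive place assimilation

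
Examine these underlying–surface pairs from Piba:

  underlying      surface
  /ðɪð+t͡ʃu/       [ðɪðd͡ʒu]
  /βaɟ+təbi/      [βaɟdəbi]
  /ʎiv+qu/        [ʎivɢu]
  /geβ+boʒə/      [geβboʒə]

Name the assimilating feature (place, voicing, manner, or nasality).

The segment that alternates is /t͡ʃ/, which surfaces as [d͡ʒ] when adjacent to /ð/.
The change voiceless → voiced matches the voicing of the preceding /ð/, identifying this as voicing assimilation.
The other alternating forms pattern the same way: /t/ → [d] after /ɟ/ (voiceless → voiced, matching voiced); /q/ → [ɢ] after /v/ (voiceless → voiced, matching voiced) — only voicing changes, and always toward the preceding segment.
Nothing changes in [geβboʒə]: there the adjacent consonants already agree in voicing (/b/ and /β/ are both voiced), so this form is consistent with the same rule.

voicing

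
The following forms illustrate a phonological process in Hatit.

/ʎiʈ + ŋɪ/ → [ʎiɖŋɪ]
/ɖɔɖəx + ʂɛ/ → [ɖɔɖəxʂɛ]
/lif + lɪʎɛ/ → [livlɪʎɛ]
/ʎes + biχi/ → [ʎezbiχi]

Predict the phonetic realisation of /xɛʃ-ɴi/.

[xɛʒɴi]

The data show regressive voicing assimilation: /ʈ/ → [ɖ] before /ŋ/; /f/ → [v] before /l/; /s/ → [z] before /b/. In each pair only voicing changes, matching the following consonant, while place and manner stay constant.
No alternation appears in [ɖɔɖəxʂɛ]: there the adjacent consonants already agree in voicing (/x/ and /ʂ/ are both voiceless), so this form is consistent with the same rule.
/ʃ/ is a voiceless postalveolar fricative. The following trigger /ɴ/ is voiced, so /ʃ/ must become voiced as well.
The voiced postalveolar fricative is [ʒ], so /ʃ/ → [ʒ].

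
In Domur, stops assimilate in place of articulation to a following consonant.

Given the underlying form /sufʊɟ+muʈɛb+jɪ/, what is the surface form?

/ɟ/ is a voiced palatal stop. The following trigger /m/ is bilabial, so /ɟ/ must become bilabial as well.
The voiced bilabial stop is [b], so /ɟ/ → [b].
The same rule applies at the second boundary: /b/ → [ɟ] next to /j/.

[sufʊbmuʈɛɟjɪ]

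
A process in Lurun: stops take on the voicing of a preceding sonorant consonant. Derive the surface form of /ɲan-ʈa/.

The rule targets /ʈ/ (voiceless retroflex stop), which sits after the trigger /n/ (voiced).
Changing only its voicing to voiced gives [ɖ] — the voiced retroflex stop.

[ɲanɖa]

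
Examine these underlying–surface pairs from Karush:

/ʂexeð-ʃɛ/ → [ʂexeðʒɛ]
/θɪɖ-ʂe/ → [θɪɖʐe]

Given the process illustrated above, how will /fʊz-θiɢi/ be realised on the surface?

The data show progressive voicing assimilation: /ʃ/ → [ʒ] after /ð/; /ʂ/ → [ʐ] after /ɖ/. In each pair only voicing changes, matching the preceding consonant, while place and manner stay constant.
/θ/ is a voiceless dental fricative. The preceding trigger /z/ is voiced, so /θ/ must become voiced as well.
The voiced dental fricative is [ð], so /θ/ → [ð].

[fʊzðiɢi]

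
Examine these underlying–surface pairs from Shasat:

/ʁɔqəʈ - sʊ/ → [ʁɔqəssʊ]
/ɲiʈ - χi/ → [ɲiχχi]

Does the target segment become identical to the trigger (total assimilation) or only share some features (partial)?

total assimilation

Underlying /ʈ/ is realised as [s] next to /s/; /s/ itself does not change.
The output [s] is identical to the trigger /s/ — every feature (place, manner, voicing) has been copied — so this is total assimilation.
The remaining alternation confirms this: /ʈ/ → [χ] before /χ/ — in each case the output is a copy of the following consonant.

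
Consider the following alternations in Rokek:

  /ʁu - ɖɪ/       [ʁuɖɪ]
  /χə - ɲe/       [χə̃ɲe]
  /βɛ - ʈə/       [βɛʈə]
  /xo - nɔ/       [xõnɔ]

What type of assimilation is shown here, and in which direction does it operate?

The vowel /ə/ surfaces as nasalised [ə̃] next to the following nasal /ɲ/ — it has acquired the [+nasal] feature of its neighbour.
The other form shows the same pattern: /o/ → [õ] before /n/ — each time a vowel is nasalised next to a following nasal.
No change occurs in [ʁuɖɪ], [βɛʈə] because the vowel at the boundary is adjacent to an oral consonant, not a nasal (/u/ next to /ɖ/; /ɛ/ next to /ʈ/).
Because the conditioning nasal is to the right of the vowel that changes, the process is regressive (anticipatory).

regressive nasality assimilation (vowel nasalisation)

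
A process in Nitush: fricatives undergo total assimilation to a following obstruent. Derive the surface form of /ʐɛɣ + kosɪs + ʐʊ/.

/ɣ/ is the segment targeted by the rule; it sits immediately before /k/, so it assimilates completely and surfaces as [k].
The same rule applies at the second boundary: /s/ → [ʐ] next to /ʐ/.

[ʐɛkkosɪʐʐʊ]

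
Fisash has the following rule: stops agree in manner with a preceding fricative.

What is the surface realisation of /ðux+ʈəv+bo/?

/ʈ/ is a voiceless retroflex stop. The preceding trigger /x/ is a fricative, so /ʈ/ must become a fricative as well.
Changing only its manner to fricative gives [ʂ] — the voiceless retroflex fricative.
The same rule applies at the second boundary: /b/ → [β] next to /v/.

[ðuxʂəvβo]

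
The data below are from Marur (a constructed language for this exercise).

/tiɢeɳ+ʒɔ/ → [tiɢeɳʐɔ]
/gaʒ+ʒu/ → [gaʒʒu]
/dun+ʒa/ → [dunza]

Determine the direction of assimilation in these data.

Comparing underlying and surface forms, /ʒ/ → [ʐ] is the alternation; the neighbouring /ɳ/ is constant.
/ʒ/ is postalveolar while /ɳ/ is retroflex; the output [ʐ] is retroflex, matching the trigger — so the feature that spreads is place.
Checking the remaining alternation: /ʒ/ → [z] after /n/ (postalveolar → alveolar, matching alveolar) — only place changes, and always toward the preceding segment.
Nothing changes in [gaʒʒu]: there the adjacent consonants already agree in place (/ʒ/ and /ʒ/ are both postalveolar), so this form is consistent with the same rule.
The trigger is the preceding segment, so the direction is progressive (perseverative).

progressive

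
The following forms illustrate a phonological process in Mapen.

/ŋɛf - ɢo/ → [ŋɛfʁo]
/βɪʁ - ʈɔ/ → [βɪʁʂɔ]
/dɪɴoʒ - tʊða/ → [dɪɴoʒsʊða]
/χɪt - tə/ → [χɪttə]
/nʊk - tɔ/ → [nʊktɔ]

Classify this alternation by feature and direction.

Underlying /ɢ/ is realised as [ʁ] next to /f/; /f/ itself does not change.
/ɢ/ is a stop while /f/ is a fricative; the output [ʁ] is a fricative, matching the trigger — so the feature that spreads is manner.
Place and voice are unchanged, so the assimilation is partial, not total.
The same holds elsewhere in the data: /ʈ/ → [ʂ] after /ʁ/ (stop → fricative, matching a fricative); /t/ → [s] after /ʒ/ (stop → fricative, matching a fricative) — only manner changes, and always toward the preceding segment.
Nothing changes in [χɪttə], [nʊktɔ]: there the adjacent consonants already agree in manner (/t/ and /t/ are both stops; /t/ and /k/ are both stops), so these forms are consistent with the same rule.
The trigger is the preceding segment, so the direction is progressive (perseverative).

progressive manner assimilation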